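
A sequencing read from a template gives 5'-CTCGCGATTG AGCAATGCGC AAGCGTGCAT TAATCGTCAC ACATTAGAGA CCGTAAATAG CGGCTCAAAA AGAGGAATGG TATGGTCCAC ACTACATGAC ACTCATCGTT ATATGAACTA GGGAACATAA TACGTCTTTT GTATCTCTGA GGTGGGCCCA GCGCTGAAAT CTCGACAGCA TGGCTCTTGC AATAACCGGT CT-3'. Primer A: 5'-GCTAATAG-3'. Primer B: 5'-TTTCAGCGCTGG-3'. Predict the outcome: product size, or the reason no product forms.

No product — primer A has no binding site in the template.

Primer A (GCTAATAG) does not match the top strand, and its reverse complement CTATTAGC does not match either.
With no annealing site for primer A, no amplification occurs.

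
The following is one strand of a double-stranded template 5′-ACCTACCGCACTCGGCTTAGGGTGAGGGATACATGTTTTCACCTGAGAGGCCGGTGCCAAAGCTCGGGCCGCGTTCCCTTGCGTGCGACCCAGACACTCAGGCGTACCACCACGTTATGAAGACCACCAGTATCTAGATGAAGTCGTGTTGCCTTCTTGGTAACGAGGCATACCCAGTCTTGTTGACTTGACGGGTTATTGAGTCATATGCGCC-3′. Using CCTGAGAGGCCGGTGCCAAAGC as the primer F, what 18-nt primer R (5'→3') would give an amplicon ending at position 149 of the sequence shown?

5'-ACACGACTTCATCTAGAT-3'

The forward primer binds at positions 42–63; the product's 3' end on the top strand is position 149.
The reverse primer anneals to the top strand over positions 132–149, i.e. to ATCTAGATGAAGTCGTGT.
Its sequence written 5'→3' is the reverse complement: ACACGACTTCATCTAGAT.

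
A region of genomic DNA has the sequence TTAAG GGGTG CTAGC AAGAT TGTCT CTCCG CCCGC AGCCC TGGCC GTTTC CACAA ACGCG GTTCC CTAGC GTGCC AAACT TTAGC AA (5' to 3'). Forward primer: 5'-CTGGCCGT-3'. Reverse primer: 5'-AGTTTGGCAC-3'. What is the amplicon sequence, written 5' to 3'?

5'-CTGGCCGTTTCCACAAACGCGGTTCCCTAGCGTGCCAAACT-3'

The forward primer matches the template at positions 40–47.
The reverse primer's reverse complement is GTGCCAAACT, which matches the template at positions 71–80.
The product is the template from position 40 through 80 (41 bp).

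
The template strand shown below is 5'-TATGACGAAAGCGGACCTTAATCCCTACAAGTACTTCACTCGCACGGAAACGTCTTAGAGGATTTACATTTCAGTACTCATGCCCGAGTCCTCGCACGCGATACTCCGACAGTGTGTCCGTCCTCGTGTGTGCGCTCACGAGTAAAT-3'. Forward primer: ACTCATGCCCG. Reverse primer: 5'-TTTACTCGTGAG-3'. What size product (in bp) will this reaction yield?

The forward primer matches the template at positions 76–86.
Taking the reverse complement of TTTACTCGTGAG gives CTCACGAGTAAA, found at positions 135–146 on the template; the primer anneals here to the top strand with its 3' end pointing upstream.
The product runs from position 76 to position 146, so its length is 146 − 76 + 1 = 71 bp.

71 bp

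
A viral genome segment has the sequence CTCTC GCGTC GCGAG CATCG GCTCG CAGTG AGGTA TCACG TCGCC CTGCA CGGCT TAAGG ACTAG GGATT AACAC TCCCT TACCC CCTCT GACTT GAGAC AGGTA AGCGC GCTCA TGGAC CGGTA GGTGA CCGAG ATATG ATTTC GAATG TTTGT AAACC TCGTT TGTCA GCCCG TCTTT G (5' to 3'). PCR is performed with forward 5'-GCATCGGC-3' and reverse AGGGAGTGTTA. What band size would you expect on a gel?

66 bp

Scanning the template, GCATCGGC occurs at positions 15–22; this primer anneals to the bottom strand there with its 3' end pointing downstream.
Reverse complement of the reverse primer: TAACACTCCCT. This occurs on the top strand at positions 70–80.
The product runs from position 15 to position 80, so its length is 80 − 15 + 1 = 66 bp.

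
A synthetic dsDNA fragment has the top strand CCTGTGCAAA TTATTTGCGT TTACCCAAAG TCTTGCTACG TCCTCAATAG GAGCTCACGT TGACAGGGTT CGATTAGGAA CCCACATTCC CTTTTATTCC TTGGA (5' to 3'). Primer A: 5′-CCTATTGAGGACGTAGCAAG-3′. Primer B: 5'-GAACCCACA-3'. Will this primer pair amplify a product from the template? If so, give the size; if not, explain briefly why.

No product — the primers' 3' ends point away from each other.

Primer A (CCTATTGAGGACGTAGCAAG) has reverse complement CTTGCTACGTCCTCAATAGG, which matches the top strand at positions 32–51; primer A anneals to the top strand there with its 3' end pointing upstream toward position 32.
Primer B (GAACCCACA) matches the top strand directly at positions 78–86; it anneals to the bottom strand with its 3' end pointing downstream toward position 86.
The 3' ends diverge (primer A extends toward position 1, primer B toward position 105), so the primers never converge on a shared product.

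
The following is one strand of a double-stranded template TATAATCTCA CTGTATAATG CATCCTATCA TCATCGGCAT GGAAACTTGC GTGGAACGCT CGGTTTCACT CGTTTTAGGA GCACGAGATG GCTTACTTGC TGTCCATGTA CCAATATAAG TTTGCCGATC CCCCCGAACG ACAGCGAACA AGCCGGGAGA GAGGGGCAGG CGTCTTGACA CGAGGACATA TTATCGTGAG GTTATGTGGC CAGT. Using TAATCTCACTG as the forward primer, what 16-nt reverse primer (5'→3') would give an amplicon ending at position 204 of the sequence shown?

5'-TAACCTCACGATAATA-3'

The forward primer binds at positions 3–13; the product's 3' end on the top strand is position 204.
The reverse primer anneals to the top strand over positions 189–204, i.e. to TATTATCGTGAGGTTA.
Its sequence written 5'→3' is the reverse complement: TAACCTCACGATAATA.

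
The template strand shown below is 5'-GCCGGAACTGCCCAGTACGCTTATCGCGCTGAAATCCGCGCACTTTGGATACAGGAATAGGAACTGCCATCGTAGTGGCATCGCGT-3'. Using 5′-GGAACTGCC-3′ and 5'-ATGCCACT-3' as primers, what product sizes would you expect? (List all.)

78 bp, 22 bp

The forward primer GGAACTGCC matches the top strand at positions 4–12, 60–68.
The reverse primer's reverse complement is AGTGGCAT, matching at positions 74–81.
Each forward site pairs with the reverse site to give a product ending at position 81: sizes 78, 22 bp.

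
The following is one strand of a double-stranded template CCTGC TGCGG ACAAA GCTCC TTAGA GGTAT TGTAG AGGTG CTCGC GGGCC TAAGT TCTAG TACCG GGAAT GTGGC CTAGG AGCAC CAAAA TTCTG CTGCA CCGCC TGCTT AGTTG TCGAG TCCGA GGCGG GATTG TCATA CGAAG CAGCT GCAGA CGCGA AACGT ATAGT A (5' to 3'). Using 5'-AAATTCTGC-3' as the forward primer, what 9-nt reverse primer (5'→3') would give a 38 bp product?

5'-TCGGACTCG-3'

The forward primer binds at positions 88–96, so a 38 bp product ends at position 88 + 38 − 1 = 125.
The reverse primer anneals to the top strand over positions 117–125, i.e. to CGAGTCCGA.
Its sequence written 5'→3' is the reverse complement: TCGGACTCG.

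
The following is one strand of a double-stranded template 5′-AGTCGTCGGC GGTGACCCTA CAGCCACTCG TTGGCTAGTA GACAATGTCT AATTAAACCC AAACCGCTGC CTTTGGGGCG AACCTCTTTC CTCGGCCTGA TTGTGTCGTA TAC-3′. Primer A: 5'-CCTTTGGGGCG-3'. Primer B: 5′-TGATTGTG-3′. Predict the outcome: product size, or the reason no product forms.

Primer A (CCTTTGGGGCG) matches the top strand at positions 70–80 (3' end points downstream).
Primer B (TGATTGTG) also matches the top strand directly, at positions 98–105 — its reverse complement CACAATCA is not present.
Both primers anneal to the bottom strand with 3' ends pointing the same way, so neither can prime synthesis back toward the other.

No product — both primers anneal to the same strand and extend in the same direction.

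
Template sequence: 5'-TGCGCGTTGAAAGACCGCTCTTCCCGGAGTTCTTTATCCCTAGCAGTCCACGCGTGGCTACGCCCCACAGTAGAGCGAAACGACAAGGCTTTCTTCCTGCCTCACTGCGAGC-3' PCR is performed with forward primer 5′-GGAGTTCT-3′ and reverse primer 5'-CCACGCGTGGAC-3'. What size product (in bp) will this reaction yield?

The forward primer matches the template at positions 26–33.
Taking the reverse complement of CCACGCGTGGAC gives GTCCACGCGTGG, found at positions 46–57 on the template; the primer anneals here to the top strand with its 3' end pointing upstream.
Product length = (reverse-primer end) − (forward-primer start) + 1 = 57 − 26 + 1 = 32 bp.

32 bp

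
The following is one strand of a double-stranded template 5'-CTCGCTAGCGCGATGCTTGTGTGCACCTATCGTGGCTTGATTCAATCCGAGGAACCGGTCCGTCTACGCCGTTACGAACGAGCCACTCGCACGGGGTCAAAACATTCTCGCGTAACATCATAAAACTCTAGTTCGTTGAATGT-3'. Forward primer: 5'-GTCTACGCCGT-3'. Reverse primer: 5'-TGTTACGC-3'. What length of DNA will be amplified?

The forward primer matches the template at positions 62–72.
Taking the reverse complement of TGTTACGC gives GCGTAACA, found at positions 110–117 on the template; the primer anneals here to the top strand with its 3' end pointing upstream.
Product length = (reverse-primer end) − (forward-primer start) + 1 = 117 − 62 + 1 = 56 bp.

56 bp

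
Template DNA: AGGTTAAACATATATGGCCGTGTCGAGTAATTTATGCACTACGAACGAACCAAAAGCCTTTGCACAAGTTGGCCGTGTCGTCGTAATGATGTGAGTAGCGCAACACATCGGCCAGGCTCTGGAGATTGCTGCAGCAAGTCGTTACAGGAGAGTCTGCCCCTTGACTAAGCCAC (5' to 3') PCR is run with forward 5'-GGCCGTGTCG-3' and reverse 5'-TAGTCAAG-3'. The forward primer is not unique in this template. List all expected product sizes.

The forward primer GGCCGTGTCG matches the top strand at positions 16–25, 71–80.
The reverse primer's reverse complement is CTTGACTA, matching at positions 160–167.
Each forward site pairs with the reverse site to give a product ending at position 167: sizes 152, 97 bp.

152 bp, 97 bp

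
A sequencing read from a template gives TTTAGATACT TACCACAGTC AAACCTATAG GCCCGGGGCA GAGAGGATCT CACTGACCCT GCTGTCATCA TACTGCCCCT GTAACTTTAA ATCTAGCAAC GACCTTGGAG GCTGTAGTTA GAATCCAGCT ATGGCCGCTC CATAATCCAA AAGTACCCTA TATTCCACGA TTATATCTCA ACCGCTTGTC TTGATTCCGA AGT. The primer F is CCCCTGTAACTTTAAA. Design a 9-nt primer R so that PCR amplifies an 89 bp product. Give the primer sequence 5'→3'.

The forward primer binds at positions 76–91, so an 89 bp product ends at position 76 + 89 − 1 = 164.
The reverse primer anneals to the top strand over positions 156–164, i.e. to CCCTATATT.
Its sequence written 5'→3' is the reverse complement: AATATAGGG.

5'-AATATAGGG-3'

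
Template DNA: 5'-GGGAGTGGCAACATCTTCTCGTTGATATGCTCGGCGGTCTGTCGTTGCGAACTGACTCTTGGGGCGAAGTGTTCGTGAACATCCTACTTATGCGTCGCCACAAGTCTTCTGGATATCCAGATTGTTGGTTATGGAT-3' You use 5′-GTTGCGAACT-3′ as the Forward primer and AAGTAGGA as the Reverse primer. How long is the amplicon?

46 bp

Forward primer GTTGCGAACT is found on the top strand at positions 44–53.
The reverse primer's reverse complement is TCCTACTT, which matches the template at positions 82–89.
The product runs from position 44 to position 89, so its length is 89 − 44 + 1 = 46 bp.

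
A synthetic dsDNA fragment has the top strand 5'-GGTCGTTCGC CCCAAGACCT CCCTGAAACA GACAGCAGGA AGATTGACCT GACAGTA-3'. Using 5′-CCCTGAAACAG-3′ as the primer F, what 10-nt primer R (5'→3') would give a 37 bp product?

5'-TACTGTCAGG-3'

The forward primer binds at positions 21–31, so a 37 bp product ends at position 21 + 37 − 1 = 57.
The reverse primer anneals to the top strand over positions 48–57, i.e. to CCTGACAGTA.
Its sequence written 5'→3' is the reverse complement: TACTGTCAGG.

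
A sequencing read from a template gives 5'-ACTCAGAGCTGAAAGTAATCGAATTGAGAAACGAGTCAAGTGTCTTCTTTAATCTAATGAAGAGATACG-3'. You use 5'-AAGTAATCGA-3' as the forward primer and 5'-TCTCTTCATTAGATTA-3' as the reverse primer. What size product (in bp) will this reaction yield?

53 bp

Scanning the template, AAGTAATCGA occurs at positions 13–22; this primer anneals to the bottom strand there with its 3' end pointing downstream.
The reverse primer's reverse complement is TAATCTAATGAAGAGA, which matches the template at positions 50–65.
Amplicon spans positions 13–65: 53 bp.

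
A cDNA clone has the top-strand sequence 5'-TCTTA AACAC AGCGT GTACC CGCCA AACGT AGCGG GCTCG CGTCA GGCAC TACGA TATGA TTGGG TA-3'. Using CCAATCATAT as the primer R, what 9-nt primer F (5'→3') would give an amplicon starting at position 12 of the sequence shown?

5'-GCGTGTACC-3'

The reverse primer's reverse complement ATATGATTGG matches the template at positions 55–64; the product starts at position 12.
The forward primer is identical to the top strand over positions 12–20: GCGTGTACC.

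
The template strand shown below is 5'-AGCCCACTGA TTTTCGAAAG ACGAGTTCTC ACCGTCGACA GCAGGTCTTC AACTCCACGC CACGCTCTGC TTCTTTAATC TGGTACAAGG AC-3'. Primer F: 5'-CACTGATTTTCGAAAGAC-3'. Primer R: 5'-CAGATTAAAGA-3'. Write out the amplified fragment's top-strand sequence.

Forward primer CACTGATTTTCGAAAGAC is found on the top strand at positions 5–22.
The reverse primer's reverse complement is TCTTTAATCTG, which matches the template at positions 72–82.
The product is the template from position 5 through 82 (78 bp).

5'-CACTGATTTTCGAAAGACGAGTTCTCACCGTCGACAGCAGGTCTTCAACTCCACGCCACGCTCTGCTTCTTTAATCTG-3'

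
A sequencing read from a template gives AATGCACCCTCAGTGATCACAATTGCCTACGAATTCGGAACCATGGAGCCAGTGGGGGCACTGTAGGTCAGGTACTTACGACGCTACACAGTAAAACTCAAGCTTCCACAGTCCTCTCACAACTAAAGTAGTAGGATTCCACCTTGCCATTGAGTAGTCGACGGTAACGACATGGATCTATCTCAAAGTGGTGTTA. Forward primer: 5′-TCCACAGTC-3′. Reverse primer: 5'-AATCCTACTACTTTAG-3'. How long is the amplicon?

The forward primer matches the template at positions 105–113.
Reverse complement of the reverse primer: CTAAAGTAGTAGGATT. This occurs on the top strand at positions 123–138.
Amplicon spans positions 105–138: 34 bp.

34 bp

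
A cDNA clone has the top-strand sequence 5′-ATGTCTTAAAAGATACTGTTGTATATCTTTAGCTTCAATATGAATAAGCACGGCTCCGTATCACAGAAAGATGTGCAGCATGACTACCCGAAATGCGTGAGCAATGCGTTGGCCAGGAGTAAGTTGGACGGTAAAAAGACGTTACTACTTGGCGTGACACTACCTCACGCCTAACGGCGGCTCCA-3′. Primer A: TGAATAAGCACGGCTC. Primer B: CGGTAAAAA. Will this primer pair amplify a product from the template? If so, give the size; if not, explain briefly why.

No product — both primers anneal to the same strand and extend in the same direction.

Primer A (TGAATAAGCACGGCTC) matches the top strand at positions 41–56 (3' end points downstream).
Primer B (CGGTAAAAA) also matches the top strand directly, at positions 129–137 — its reverse complement TTTTTACCG is not present.
Both primers anneal to the bottom strand with 3' ends pointing the same way, so neither can prime synthesis back toward the other.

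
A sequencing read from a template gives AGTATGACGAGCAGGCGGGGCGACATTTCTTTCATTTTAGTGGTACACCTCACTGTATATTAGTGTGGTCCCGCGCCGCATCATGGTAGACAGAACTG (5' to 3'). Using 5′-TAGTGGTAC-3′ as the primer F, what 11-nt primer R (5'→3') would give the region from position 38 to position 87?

The product's 3' end on the top strand is position 87.
The reverse primer anneals to the top strand over positions 77–87, i.e. to CGCATCATGGT.
Its sequence written 5'→3' is the reverse complement: ACCATGATGCG.

5'-ACCATGATGCG-3'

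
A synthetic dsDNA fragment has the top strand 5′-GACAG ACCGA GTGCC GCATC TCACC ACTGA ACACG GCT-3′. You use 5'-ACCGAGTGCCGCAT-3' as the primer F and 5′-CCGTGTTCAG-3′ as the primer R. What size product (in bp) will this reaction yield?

31 bp

Forward primer ACCGAGTGCCGCAT is found on the top strand at positions 6–19.
Taking the reverse complement of CCGTGTTCAG gives CTGAACACGG, found at positions 27–36 on the template; the primer anneals here to the top strand with its 3' end pointing upstream.
Product length = (reverse-primer end) − (forward-primer start) + 1 = 36 − 6 + 1 = 31 bp.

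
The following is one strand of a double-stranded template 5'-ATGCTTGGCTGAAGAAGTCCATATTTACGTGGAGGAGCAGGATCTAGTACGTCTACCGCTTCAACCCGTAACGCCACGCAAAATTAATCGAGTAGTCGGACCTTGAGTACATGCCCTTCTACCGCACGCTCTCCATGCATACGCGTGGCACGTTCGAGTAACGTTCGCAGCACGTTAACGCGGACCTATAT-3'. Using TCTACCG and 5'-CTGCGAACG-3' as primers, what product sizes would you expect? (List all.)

119 bp, 53 bp

The forward primer TCTACCG matches the top strand at positions 52–58, 118–124.
The reverse primer's reverse complement is CGTTCGCAG, matching at positions 162–170.
Each forward site pairs with the reverse site to give a product ending at position 170: sizes 119, 53 bp.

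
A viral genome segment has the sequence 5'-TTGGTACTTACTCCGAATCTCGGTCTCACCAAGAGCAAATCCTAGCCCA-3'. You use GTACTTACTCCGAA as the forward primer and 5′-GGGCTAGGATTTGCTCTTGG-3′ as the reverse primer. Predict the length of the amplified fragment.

The forward primer matches the template at positions 4–17.
Taking the reverse complement of GGGCTAGGATTTGCTCTTGG gives CCAAGAGCAAATCCTAGCCC, found at positions 29–48 on the template; the primer anneals here to the top strand with its 3' end pointing upstream.
Amplicon spans positions 4–48: 45 bp.

45 bp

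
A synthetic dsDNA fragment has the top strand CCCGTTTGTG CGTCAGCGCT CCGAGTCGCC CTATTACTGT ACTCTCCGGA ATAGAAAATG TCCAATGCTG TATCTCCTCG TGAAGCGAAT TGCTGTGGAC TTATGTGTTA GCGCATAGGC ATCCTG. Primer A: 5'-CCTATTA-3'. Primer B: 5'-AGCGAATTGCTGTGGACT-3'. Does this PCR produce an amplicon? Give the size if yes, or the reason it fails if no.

No product — both primers anneal to the same strand and extend in the same direction.

Primer A (CCTATTA) matches the top strand at positions 30–36 (3' end points downstream).
Primer B (AGCGAATTGCTGTGGACT) also matches the top strand directly, at positions 84–101 — its reverse complement AGTCCACAGCAATTCGCT is not present.
Both primers anneal to the bottom strand with 3' ends pointing the same way, so neither can prime synthesis back toward the other.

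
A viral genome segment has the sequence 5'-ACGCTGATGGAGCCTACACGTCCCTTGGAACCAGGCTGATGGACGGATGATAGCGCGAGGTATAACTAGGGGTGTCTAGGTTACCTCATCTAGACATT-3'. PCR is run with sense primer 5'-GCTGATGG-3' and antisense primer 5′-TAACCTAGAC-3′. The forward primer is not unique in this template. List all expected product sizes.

81 bp, 49 bp

The forward primer GCTGATGG matches the top strand at positions 3–10, 35–42.
The reverse primer's reverse complement is GTCTAGGTTA, matching at positions 74–83.
Each forward site pairs with the reverse site to give a product ending at position 83: sizes 81, 49 bp.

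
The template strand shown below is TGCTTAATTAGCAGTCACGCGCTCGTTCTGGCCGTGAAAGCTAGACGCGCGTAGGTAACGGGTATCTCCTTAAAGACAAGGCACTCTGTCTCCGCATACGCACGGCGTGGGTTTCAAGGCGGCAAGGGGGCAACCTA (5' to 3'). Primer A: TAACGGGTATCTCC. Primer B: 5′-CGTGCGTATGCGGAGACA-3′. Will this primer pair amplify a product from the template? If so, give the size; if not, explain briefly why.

Primer A (TAACGGGTATCTCC) matches the top strand at positions 56–69; it acts as a forward primer.
Primer B's reverse complement is TGTCTCCGCATACGCACG, matching the top strand at positions 87–104; it acts as a reverse primer.
The 3' ends face each other across positions 56–104, giving a 49 bp product.

Yes — a 49 bp product.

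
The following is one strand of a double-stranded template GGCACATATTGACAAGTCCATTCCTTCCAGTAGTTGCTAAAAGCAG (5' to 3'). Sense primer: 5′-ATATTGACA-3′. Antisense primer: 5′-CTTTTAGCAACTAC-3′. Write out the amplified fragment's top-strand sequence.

Scanning the template, ATATTGACA occurs at positions 6–14; this primer anneals to the bottom strand there with its 3' end pointing downstream.
The reverse primer's reverse complement is GTAGTTGCTAAAAG, which matches the template at positions 30–43.
The product is the template from position 6 through 43 (38 bp).

5'-ATATTGACAAGTCCATTCCTTCCAGTAGTTGCTAAAAG-3'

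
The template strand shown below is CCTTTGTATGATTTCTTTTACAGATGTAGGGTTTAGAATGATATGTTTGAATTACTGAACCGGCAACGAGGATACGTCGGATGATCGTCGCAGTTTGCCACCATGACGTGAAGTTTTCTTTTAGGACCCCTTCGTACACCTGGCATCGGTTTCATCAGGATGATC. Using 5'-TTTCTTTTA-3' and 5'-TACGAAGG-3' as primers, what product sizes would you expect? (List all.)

125 bp, 22 bp

The forward primer TTTCTTTTA matches the top strand at positions 12–20, 115–123.
The reverse primer's reverse complement is CCTTCGTA, matching at positions 129–136.
Each forward site pairs with the reverse site to give a product ending at position 136: sizes 125, 22 bp.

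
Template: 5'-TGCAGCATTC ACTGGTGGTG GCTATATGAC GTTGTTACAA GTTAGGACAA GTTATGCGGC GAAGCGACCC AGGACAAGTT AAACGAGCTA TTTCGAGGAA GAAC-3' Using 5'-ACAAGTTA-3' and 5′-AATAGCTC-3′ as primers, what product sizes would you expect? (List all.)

56 bp, 46 bp, 19 bp

The forward primer ACAAGTTA matches the top strand at positions 37–44, 47–54, 74–81.
The reverse primer's reverse complement is GAGCTATT, matching at positions 85–92.
Each forward site pairs with the reverse site to give a product ending at position 92: sizes 56, 46, 19 bp.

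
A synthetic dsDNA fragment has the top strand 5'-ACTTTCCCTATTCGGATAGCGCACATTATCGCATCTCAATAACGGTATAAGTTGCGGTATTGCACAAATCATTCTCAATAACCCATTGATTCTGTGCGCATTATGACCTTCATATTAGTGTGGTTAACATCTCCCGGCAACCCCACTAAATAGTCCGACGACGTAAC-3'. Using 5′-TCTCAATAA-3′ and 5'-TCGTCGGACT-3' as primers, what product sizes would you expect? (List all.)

128 bp, 89 bp

The forward primer TCTCAATAA matches the top strand at positions 34–42, 73–81.
The reverse primer's reverse complement is AGTCCGACGA, matching at positions 152–161.
Each forward site pairs with the reverse site to give a product ending at position 161: sizes 128, 89 bp.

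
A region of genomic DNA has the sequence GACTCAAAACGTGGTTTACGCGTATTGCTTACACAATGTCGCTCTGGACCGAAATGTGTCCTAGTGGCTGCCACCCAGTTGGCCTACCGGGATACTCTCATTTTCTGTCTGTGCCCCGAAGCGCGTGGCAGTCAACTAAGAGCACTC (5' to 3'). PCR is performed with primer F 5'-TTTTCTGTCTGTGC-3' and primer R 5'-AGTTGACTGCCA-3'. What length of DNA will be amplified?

37 bp

The forward primer matches the template at positions 101–114.
Taking the reverse complement of AGTTGACTGCCA gives TGGCAGTCAACT, found at positions 126–137 on the template; the primer anneals here to the top strand with its 3' end pointing upstream.
Product length = (reverse-primer end) − (forward-primer start) + 1 = 137 − 101 + 1 = 37 bp.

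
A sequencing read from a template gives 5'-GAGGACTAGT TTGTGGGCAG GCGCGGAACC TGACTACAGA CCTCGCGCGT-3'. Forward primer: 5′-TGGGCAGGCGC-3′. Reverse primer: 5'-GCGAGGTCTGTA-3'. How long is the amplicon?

Forward primer TGGGCAGGCGC is found on the top strand at positions 14–24.
The reverse primer's reverse complement is TACAGACCTCGC, which matches the template at positions 35–46.
Product length = (reverse-primer end) − (forward-primer start) + 1 = 46 − 14 + 1 = 33 bp.

33 bp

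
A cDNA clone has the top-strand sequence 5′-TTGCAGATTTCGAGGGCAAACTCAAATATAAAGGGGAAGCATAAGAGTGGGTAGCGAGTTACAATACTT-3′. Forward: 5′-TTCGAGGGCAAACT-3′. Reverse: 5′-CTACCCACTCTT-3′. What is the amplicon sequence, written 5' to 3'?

Forward primer TTCGAGGGCAAACT is found on the top strand at positions 9–22.
The reverse primer's reverse complement is AAGAGTGGGTAG, which matches the template at positions 43–54.
The product is the template from position 9 through 54 (46 bp).

5'-TTCGAGGGCAAACTCAAATATAAAGGGGAAGCATAAGAGTGGGTAG-3'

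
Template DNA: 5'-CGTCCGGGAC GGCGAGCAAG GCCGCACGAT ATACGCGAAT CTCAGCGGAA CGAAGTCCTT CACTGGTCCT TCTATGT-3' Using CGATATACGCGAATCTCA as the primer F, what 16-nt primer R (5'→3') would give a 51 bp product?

5'-ACATAGAAGGACCAGT-3'

The forward primer binds at positions 27–44, so a 51 bp product ends at position 27 + 51 − 1 = 77.
The reverse primer anneals to the top strand over positions 62–77, i.e. to ACTGGTCCTTCTATGT.
Its sequence written 5'→3' is the reverse complement: ACATAGAAGGACCAGT.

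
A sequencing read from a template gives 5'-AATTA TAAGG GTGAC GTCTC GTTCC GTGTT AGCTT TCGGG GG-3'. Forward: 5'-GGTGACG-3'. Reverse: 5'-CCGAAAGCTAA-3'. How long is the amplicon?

The forward primer matches the template at positions 10–16.
The reverse primer's reverse complement is TTAGCTTTCGG, which matches the template at positions 29–39.
The product runs from position 10 to position 39, so its length is 39 − 10 + 1 = 30 bp.

30 bp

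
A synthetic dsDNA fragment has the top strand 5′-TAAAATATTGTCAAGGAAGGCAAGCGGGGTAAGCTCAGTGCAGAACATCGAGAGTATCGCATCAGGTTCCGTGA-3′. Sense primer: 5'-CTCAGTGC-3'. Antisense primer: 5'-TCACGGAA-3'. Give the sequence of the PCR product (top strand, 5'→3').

Forward primer CTCAGTGC is found on the top strand at positions 34–41.
The reverse primer's reverse complement is TTCCGTGA, which matches the template at positions 67–74.
The product is the template from position 34 through 74 (41 bp).

5'-CTCAGTGCAGAACATCGAGAGTATCGCATCAGGTTCCGTGA-3'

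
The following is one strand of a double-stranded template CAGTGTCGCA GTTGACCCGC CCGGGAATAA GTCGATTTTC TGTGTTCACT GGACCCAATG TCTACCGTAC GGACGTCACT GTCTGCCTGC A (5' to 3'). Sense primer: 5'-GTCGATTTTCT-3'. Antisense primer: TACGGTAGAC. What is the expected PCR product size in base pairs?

Forward primer GTCGATTTTCT is found on the top strand at positions 31–41.
Taking the reverse complement of TACGGTAGAC gives GTCTACCGTA, found at positions 60–69 on the template; the primer anneals here to the top strand with its 3' end pointing upstream.
The product runs from position 31 to position 69, so its length is 69 − 31 + 1 = 39 bp.

39 bp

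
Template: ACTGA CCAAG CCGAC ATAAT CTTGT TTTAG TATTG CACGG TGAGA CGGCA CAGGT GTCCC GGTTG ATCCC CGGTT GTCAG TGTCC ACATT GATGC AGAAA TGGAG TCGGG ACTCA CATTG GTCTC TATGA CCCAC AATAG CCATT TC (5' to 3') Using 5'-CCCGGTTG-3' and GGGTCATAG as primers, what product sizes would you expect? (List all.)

76 bp, 65 bp

The forward primer CCCGGTTG matches the top strand at positions 58–65, 69–76.
The reverse primer's reverse complement is CTATGACCC, matching at positions 125–133.
Each forward site pairs with the reverse site to give a product ending at position 133: sizes 76, 65 bp.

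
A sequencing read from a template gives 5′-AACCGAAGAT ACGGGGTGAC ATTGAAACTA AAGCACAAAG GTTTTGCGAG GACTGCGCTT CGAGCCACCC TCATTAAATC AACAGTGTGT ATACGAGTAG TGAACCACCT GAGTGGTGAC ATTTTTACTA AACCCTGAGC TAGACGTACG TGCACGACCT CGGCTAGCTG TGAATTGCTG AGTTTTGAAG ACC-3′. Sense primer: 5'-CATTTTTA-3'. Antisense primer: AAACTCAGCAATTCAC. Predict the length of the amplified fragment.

66 bp

Forward primer CATTTTTA is found on the top strand at positions 120–127.
The reverse primer's reverse complement is GTGAATTGCTGAGTTT, which matches the template at positions 170–185.
Amplicon spans positions 120–185: 66 bp.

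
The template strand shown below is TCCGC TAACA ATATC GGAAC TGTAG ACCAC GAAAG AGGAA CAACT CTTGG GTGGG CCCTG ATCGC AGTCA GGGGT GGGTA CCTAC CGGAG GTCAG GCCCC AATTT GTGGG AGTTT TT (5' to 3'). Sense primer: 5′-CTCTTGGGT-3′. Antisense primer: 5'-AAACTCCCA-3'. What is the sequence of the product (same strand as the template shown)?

Forward primer CTCTTGGGT is found on the top strand at positions 44–52.
The reverse primer's reverse complement is TGGGAGTTT, which matches the template at positions 107–115.
The product is the template from position 44 through 115 (72 bp).

5'-CTCTTGGGTGGGCCCTGATCGCAGTCAGGGGTGGGTACCTACCGGAGGTCAGGCCCCAATTTGTGGGAGTTT-3'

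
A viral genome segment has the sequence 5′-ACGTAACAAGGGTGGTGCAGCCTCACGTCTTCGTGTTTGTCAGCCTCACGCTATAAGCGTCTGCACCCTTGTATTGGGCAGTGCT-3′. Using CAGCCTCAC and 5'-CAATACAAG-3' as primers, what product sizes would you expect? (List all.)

The forward primer CAGCCTCAC matches the top strand at positions 18–26, 41–49.
The reverse primer's reverse complement is CTTGTATTG, matching at positions 68–76.
Each forward site pairs with the reverse site to give a product ending at position 76: sizes 59, 36 bp.

59 bp, 36 bp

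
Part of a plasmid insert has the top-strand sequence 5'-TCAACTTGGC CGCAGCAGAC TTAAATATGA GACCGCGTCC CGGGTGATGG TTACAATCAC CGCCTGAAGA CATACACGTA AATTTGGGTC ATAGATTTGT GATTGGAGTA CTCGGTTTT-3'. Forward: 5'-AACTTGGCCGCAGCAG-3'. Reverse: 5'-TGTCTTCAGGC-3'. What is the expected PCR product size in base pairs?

70 bp

The forward primer matches the template at positions 3–18.
The reverse primer's reverse complement is GCCTGAAGACA, which matches the template at positions 62–72.
The product runs from position 3 to position 72, so its length is 72 − 3 + 1 = 70 bp.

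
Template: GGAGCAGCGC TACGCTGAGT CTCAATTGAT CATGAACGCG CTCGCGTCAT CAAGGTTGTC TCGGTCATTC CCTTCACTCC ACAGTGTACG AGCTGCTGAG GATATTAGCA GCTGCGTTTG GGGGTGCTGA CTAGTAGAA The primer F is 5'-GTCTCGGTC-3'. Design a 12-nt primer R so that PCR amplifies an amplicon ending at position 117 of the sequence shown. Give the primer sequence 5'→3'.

The forward primer binds at positions 58–66; the product's 3' end on the top strand is position 117.
The reverse primer anneals to the top strand over positions 106–117, i.e. to TAGCAGCTGCGT.
Its sequence written 5'→3' is the reverse complement: ACGCAGCTGCTA.

5'-ACGCAGCTGCTA-3'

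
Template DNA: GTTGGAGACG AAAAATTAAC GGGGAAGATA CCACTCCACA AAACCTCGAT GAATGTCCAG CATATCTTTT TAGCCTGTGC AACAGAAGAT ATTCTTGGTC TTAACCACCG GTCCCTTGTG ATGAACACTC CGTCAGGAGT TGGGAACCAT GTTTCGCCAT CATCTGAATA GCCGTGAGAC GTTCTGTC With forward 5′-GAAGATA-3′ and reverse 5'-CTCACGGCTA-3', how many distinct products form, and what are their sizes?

Two products: 155 bp, 94 bp

The forward primer GAAGATA matches the top strand at positions 24–30, 85–91.
The reverse primer's reverse complement is TAGCCGTGAG, matching at positions 169–178.
Each forward site pairs with the reverse site to give a product ending at position 178: sizes 155, 94 bp.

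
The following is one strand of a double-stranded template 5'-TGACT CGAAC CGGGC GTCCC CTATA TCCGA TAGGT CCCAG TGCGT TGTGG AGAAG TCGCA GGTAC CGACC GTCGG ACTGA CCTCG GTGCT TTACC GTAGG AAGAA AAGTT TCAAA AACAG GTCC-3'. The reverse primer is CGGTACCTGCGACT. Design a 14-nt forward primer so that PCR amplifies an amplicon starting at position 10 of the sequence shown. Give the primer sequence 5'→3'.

The reverse primer's reverse complement AGTCGCAGGTACCG matches the template at positions 54–67; the product starts at position 10.
The forward primer is identical to the top strand over positions 10–23: CCGGGCGTCCCCTA.

5'-CCGGGCGTCCCCTA-3'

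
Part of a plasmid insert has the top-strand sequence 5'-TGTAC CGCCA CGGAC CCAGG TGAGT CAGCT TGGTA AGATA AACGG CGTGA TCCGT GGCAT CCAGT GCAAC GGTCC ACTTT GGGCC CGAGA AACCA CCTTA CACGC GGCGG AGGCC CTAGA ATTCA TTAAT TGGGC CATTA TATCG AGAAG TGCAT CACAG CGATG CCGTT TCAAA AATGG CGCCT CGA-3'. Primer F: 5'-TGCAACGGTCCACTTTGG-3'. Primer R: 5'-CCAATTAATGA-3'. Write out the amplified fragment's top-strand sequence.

5'-TGCAACGGTCCACTTTGGGCCCGAGAAACCACCTTACACGCGGCGGAGGCCCTAGAATTCATTAATTGG-3'

Forward primer TGCAACGGTCCACTTTGG is found on the top strand at positions 65–82.
Taking the reverse complement of CCAATTAATGA gives TCATTAATTGG, found at positions 123–133 on the template; the primer anneals here to the top strand with its 3' end pointing upstream.
The product is the template from position 65 through 133 (69 bp).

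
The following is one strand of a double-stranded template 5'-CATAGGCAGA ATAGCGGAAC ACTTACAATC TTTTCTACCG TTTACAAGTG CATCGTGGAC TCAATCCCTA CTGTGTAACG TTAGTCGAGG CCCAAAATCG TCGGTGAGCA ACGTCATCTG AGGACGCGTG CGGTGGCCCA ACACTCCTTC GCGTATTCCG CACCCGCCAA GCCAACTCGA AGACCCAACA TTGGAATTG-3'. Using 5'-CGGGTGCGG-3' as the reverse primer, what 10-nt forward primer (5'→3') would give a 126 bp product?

The reverse primer's reverse complement CCGCACCCG matches the template at positions 158–166, so the product ends at position 166.
A 126 bp product then starts at position 166 − 126 + 1 = 41.
The forward primer is identical to the top strand there: TTTACAAGTG.

5'-TTTACAAGTG-3'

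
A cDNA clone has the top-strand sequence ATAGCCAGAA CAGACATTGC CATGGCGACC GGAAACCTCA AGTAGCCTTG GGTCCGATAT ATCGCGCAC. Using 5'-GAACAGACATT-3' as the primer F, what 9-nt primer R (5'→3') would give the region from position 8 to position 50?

5'-CAAGGCTAC-3'

The product's 3' end on the top strand is position 50.
The reverse primer anneals to the top strand over positions 42–50, i.e. to GTAGCCTTG.
Its sequence written 5'→3' is the reverse complement: CAAGGCTAC.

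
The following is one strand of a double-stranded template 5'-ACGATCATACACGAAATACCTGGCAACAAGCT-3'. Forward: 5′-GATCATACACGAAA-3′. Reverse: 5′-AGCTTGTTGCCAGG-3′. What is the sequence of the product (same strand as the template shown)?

5'-GATCATACACGAAATACCTGGCAACAAGCT-3'

Scanning the template, GATCATACACGAAA occurs at positions 3–16; this primer anneals to the bottom strand there with its 3' end pointing downstream.
The reverse primer's reverse complement is CCTGGCAACAAGCT, which matches the template at positions 19–32.
The product is the template from position 3 through 32 (30 bp).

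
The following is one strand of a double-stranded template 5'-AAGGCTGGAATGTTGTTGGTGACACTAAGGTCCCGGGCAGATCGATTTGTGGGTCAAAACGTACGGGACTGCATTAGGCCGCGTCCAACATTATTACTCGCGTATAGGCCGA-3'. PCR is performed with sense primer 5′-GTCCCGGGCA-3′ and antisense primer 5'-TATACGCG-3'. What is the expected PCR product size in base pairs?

Forward primer GTCCCGGGCA is found on the top strand at positions 30–39.
The reverse primer's reverse complement is CGCGTATA, which matches the template at positions 99–106.
Amplicon spans positions 30–106: 77 bp.

77 bp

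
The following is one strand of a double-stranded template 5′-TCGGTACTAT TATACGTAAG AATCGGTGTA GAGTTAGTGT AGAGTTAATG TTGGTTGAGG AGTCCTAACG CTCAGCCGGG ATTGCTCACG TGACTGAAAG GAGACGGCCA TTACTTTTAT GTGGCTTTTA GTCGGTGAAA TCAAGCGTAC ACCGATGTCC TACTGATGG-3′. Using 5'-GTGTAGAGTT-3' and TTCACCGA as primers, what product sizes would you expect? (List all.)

The forward primer GTGTAGAGTT matches the top strand at positions 26–35, 37–46.
The reverse primer's reverse complement is TCGGTGAA, matching at positions 132–139.
Each forward site pairs with the reverse site to give a product ending at position 139: sizes 114, 103 bp.

114 bp, 103 bp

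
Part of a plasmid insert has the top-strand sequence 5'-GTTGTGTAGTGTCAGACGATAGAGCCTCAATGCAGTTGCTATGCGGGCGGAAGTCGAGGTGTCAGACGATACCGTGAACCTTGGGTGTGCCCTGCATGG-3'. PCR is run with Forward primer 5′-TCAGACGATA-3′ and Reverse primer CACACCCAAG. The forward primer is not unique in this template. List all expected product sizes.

78 bp, 28 bp

The forward primer TCAGACGATA matches the top strand at positions 12–21, 62–71.
The reverse primer's reverse complement is CTTGGGTGTG, matching at positions 80–89.
Each forward site pairs with the reverse site to give a product ending at position 89: sizes 78, 28 bp.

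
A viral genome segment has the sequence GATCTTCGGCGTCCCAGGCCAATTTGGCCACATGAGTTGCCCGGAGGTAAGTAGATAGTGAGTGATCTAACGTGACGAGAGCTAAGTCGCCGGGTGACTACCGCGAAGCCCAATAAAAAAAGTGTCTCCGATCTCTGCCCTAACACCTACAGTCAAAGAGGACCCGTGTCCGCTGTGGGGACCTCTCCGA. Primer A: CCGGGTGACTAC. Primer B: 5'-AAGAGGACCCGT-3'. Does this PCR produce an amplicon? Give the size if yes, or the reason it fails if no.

Primer A (CCGGGTGACTAC) matches the top strand at positions 90–101 (3' end points downstream).
Primer B (AAGAGGACCCGT) also matches the top strand directly, at positions 156–167 — its reverse complement ACGGGTCCTCTT is not present.
Both primers anneal to the bottom strand with 3' ends pointing the same way, so neither can prime synthesis back toward the other.

No product — both primers anneal to the same strand and extend in the same direction.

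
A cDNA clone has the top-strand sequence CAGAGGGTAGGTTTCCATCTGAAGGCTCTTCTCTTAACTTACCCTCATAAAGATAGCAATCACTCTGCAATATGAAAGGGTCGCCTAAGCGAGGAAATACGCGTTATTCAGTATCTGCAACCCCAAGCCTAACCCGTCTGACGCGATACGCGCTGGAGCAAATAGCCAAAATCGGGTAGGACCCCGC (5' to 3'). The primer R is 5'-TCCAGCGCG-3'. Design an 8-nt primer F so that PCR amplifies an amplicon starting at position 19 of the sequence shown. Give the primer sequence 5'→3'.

The reverse primer's reverse complement CGCGCTGGA matches the template at positions 149–157; the product starts at position 19.
The forward primer is identical to the top strand over positions 19–26: CTGAAGGC.

5'-CTGAAGGC-3'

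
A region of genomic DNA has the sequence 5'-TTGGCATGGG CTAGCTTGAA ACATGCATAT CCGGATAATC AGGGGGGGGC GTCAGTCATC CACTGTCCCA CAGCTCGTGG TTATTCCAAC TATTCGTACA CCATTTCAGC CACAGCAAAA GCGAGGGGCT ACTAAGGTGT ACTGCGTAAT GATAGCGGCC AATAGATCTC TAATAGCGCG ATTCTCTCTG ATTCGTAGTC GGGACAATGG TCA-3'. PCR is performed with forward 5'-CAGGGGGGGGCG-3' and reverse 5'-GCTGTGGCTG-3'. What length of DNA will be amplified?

77 bp

The forward primer matches the template at positions 40–51.
The reverse primer's reverse complement is CAGCCACAGC, which matches the template at positions 107–116.
Amplicon spans positions 40–116: 77 bp.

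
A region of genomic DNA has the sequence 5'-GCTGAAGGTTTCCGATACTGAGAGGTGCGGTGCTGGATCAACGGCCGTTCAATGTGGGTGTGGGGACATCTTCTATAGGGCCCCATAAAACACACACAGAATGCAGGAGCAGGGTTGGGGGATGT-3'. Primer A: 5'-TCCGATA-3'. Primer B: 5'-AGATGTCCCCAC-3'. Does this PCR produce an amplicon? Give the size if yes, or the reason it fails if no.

Yes — a 61 bp product.

Primer A (TCCGATA) matches the top strand at positions 11–17; it acts as a forward primer.
Primer B's reverse complement is GTGGGGACATCT, matching the top strand at positions 60–71; it acts as a reverse primer.
The 3' ends face each other across positions 11–71, giving a 61 bp product.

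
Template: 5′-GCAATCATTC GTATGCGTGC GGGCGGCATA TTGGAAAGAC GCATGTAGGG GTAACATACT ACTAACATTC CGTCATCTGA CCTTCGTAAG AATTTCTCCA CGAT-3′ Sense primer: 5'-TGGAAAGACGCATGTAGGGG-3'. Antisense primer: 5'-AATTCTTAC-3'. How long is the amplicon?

63 bp

The forward primer matches the template at positions 32–51.
The reverse primer's reverse complement is GTAAGAATT, which matches the template at positions 86–94.
Amplicon spans positions 32–94: 63 bp.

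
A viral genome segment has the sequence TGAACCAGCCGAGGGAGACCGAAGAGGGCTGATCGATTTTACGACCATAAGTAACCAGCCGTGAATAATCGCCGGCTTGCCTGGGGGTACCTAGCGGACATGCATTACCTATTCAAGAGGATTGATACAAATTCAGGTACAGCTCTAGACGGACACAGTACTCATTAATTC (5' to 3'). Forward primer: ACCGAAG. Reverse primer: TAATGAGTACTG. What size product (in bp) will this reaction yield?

150 bp

Scanning the template, ACCGAAG occurs at positions 18–24; this primer anneals to the bottom strand there with its 3' end pointing downstream.
Reverse complement of the reverse primer: CAGTACTCATTA. This occurs on the top strand at positions 156–167.
Product length = (reverse-primer end) − (forward-primer start) + 1 = 167 − 18 + 1 = 150 bp.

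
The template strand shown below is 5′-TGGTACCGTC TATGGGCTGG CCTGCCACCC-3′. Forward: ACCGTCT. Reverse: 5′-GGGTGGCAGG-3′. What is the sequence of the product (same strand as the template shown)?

Scanning the template, ACCGTCT occurs at positions 5–11; this primer anneals to the bottom strand there with its 3' end pointing downstream.
The reverse primer's reverse complement is CCTGCCACCC, which matches the template at positions 21–30.
The product is the template from position 5 through 30 (26 bp).

5'-ACCGTCTATGGGCTGGCCTGCCACCC-3'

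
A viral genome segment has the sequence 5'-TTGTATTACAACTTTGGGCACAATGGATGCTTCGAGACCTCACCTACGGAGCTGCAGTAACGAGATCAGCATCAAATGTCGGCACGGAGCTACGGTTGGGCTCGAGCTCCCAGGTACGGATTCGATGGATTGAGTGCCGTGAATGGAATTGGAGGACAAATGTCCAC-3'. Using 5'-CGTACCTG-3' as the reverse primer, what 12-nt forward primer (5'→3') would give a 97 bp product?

The reverse primer's reverse complement CAGGTACG matches the template at positions 111–118, so the product ends at position 118.
A 97 bp product then starts at position 118 − 97 + 1 = 22.
The forward primer is identical to the top strand there: AATGGATGCTTC.

5'-AATGGATGCTTC-3'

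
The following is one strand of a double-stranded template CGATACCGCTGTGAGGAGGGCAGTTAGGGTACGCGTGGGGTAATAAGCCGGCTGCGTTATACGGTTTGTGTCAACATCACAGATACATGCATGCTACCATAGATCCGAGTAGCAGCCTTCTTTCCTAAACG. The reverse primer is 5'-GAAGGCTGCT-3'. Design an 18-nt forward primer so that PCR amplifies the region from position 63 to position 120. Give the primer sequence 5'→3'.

The reverse primer's reverse complement AGCAGCCTTC matches the template at positions 111–120; the product starts at position 63.
The forward primer is identical to the top strand over positions 63–80: GGTTTGTGTCAACATCAC.

5'-GGTTTGTGTCAACATCAC-3'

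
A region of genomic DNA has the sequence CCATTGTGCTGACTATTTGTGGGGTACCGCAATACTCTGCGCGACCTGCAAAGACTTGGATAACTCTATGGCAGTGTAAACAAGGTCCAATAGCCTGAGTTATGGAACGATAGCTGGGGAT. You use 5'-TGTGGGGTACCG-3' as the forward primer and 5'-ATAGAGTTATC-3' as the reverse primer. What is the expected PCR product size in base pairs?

52 bp

Forward primer TGTGGGGTACCG is found on the top strand at positions 18–29.
Taking the reverse complement of ATAGAGTTATC gives GATAACTCTAT, found at positions 59–69 on the template; the primer anneals here to the top strand with its 3' end pointing upstream.
Product length = (reverse-primer end) − (forward-primer start) + 1 = 69 − 18 + 1 = 52 bp.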